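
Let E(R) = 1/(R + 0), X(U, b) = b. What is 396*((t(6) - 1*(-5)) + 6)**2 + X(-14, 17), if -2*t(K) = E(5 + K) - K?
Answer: 848428/11 ≈ 77130.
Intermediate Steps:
E(R) = 1/R
t(K) = K/2 - 1/(2*(5 + K)) (t(K) = -(1/(5 + K) - K)/2 = K/2 - 1/(2*(5 + K)))
396*((t(6) - 1*(-5)) + 6)**2 + X(-14, 17) = 396*(((-1 + 6*(5 + 6))/(2*(5 + 6)) - 1*(-5)) + 6)**2 + 17 = 396*(((1/2)*(-1 + 6*11)/11 + 5) + 6)**2 + 17 = 396*(((1/2)*(1/11)*(-1 + 66) + 5) + 6)**2 + 17 = 396*(((1/2)*(1/11)*65 + 5) + 6)**2 + 17 = 396*((65/22 + 5) + 6)**2 + 17 = 396*(175/22 + 6)**2 + 17 = 396*(307/22)**2 + 17 = 396*(94249/484) + 17 = 848241/11 + 17 = 848428/11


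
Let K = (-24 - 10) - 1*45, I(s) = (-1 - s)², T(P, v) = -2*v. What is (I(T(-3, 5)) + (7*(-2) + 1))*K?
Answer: -5372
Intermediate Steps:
K = -79 (K = -34 - 45 = -79)
(I(T(-3, 5)) + (7*(-2) + 1))*K = ((1 - 2*5)² + (7*(-2) + 1))*(-79) = ((1 - 10)² + (-14 + 1))*(-79) = ((-9)² - 13)*(-79) = (81 - 13)*(-79) = 68*(-79) = -5372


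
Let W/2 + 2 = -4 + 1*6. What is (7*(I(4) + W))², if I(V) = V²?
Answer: 12544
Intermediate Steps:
W = 0 (W = -4 + 2*(-4 + 1*6) = -4 + 2*(-4 + 6) = -4 + 2*2 = -4 + 4 = 0)
(7*(I(4) + W))² = (7*(4² + 0))² = (7*(16 + 0))² = (7*16)² = 112² = 12544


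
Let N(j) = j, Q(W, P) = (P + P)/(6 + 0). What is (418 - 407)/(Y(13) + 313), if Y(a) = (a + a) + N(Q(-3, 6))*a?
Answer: 11/365 ≈ 0.030137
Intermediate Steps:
Q(W, P) = P/3 (Q(W, P) = (2*P)/6 = (2*P)*(1/6) = P/3)
Y(a) = 4*a (Y(a) = (a + a) + ((1/3)*6)*a = 2*a + 2*a = 4*a)
(418 - 407)/(Y(13) + 313) = (418 - 407)/(4*13 + 313) = 11/(52 + 313) = 11/365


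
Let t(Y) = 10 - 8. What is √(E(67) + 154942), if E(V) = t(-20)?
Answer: 24*√269 ≈ 393.63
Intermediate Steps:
t(Y) = 2
E(V) = 2
√(E(67) + 154942) = √(2 + 154942) = √154944 = 24*√269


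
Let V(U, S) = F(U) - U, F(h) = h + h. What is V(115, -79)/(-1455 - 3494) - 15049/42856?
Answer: -79405941/212094344 ≈ -0.37439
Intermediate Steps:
F(h) = 2*h
V(U, S) = U (V(U, S) = 2*U - U = U)
V(115, -79)/(-1455 - 3494) - 15049/42856 = 115/(-1455 - 3494) - 15049/42856 = 115/(-4949) - 15049*1/42856 = 115*(-1/4949) - 15049/42856 = -115/4949 - 15049/42856 = -79405941/212094344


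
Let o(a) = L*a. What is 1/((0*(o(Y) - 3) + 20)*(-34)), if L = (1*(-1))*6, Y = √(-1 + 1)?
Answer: -1/680 ≈ -0.0014706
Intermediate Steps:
Y = 0 (Y = √0 = 0)
L = -6 (L = -1*6 = -6)
o(a) = -6*a
1/((0*(o(Y) - 3) + 20)*(-34)) = 1/((0*(-6*0 - 3) + 20)*(-34)) = 1/((0*(0 - 3) + 20)*(-34)) = 1/((0*(-3) + 20)*(-34)) = 1/((0 + 20)*(-34)) = 1/(20*(-34)) = 1/(-680) = -1/680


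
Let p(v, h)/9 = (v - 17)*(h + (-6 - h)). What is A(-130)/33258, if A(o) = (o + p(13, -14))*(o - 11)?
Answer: -2021/5543 ≈ -0.36460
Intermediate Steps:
p(v, h) = 918 - 54*v (p(v, h) = 9*((v - 17)*(h + (-6 - h))) = 9*((-17 + v)*(-6)) = 9*(102 - 6*v) = 918 - 54*v)
A(o) = (-11 + o)*(216 + o) (A(o) = (o + (918 - 54*13))*(o - 11) = (o + (918 - 702))*(-11 + o) = (o + 216)*(-11 + o) = (216 + o)*(-11 + o) = (-11 + o)*(216 + o))
A(-130)/33258 = (-2376 + (-130)**2 + 205*(-130))/33258 = (-2376 + 16900 - 26650)*(1/33258) = -12126*1/33258 = -2021/5543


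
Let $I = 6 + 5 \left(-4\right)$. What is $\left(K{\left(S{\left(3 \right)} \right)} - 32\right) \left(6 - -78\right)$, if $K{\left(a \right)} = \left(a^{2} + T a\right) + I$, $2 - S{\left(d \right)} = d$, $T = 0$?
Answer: $-3780$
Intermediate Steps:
$S{\left(d \right)} = 2 - d$
$I = -14$ ($I = 6 - 20 = -14$)
$K{\left(a \right)} = -14 + a^{2}$ ($K{\left(a \right)} = \left(a^{2} + 0 a\right) - 14 = \left(a^{2} + 0\right) - 14 = a^{2} - 14 = -14 + a^{2}$)
$\left(K{\left(S{\left(3 \right)} \right)} - 32\right) \left(6 - -78\right) = \left(\left(-14 + \left(2 - 3\right)^{2}\right) - 32\right) \left(6 - -78\right) = \left(\left(-14 + \left(2 - 3\right)^{2}\right) - 32\right) \left(6 + 78\right) = \left(\left(-14 + \left(-1\right)^{2}\right) - 32\right) 84 = \left(\left(-14 + 1\right) - 32\right) 84 = \left(-13 - 32\right) 84 = \left(-45\right) 84 = -3780$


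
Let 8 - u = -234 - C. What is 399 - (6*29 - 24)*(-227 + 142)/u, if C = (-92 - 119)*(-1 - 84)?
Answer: 2421791/6059 ≈ 399.70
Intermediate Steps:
C = 17935 (C = -211*(-85) = 17935)
u = 18177 (u = 8 - (-234 - 1*17935) = 8 - (-234 - 17935) = 8 - 1*(-18169) = 8 + 18169 = 18177)
399 - (6*29 - 24)*(-227 + 142)/u = 399 - (6*29 - 24)*(-227 + 142)/18177 = 399 - (174 - 24)*(-85)/18177 = 399 - 150*(-85)/18177 = 399 - (-12750)/18177 = 399 - 1*(-4250/6059) = 399 + 4250/6059 = 2421791/6059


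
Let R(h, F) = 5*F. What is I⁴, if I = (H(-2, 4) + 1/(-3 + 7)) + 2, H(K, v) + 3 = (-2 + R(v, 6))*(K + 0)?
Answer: 2655237841/256 ≈ 1.0372e+7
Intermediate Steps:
H(K, v) = -3 + 28*K (H(K, v) = -3 + (-2 + 5*6)*(K + 0) = -3 + (-2 + 30)*K = -3 + 28*K)
I = -227/4 (I = ((-3 + 28*(-2)) + 1/(-3 + 7)) + 2 = ((-3 - 56) + 1/4) + 2 = (-59 + ¼) + 2 = -235/4 + 2 = -227/4 ≈ -56.750)
I⁴ = (-227/4)⁴ = 2655237841/256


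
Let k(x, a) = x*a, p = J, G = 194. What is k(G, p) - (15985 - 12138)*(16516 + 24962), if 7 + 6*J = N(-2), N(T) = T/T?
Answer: -159566060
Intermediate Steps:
N(T) = 1
J = -1 (J = -7/6 + (⅙)*1 = -7/6 + ⅙ = -1)
p = -1
k(x, a) = a*x
k(G, p) - (15985 - 12138)*(16516 + 24962) = -1*194 - (15985 - 12138)*(16516 + 24962) = -194 - 3847*41478 = -194 - 1*159565866 = -194 - 159565866 = -159566060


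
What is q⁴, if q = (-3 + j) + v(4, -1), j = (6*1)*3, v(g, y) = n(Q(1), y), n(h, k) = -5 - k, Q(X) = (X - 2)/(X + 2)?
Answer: 14641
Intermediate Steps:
Q(X) = (-2 + X)/(2 + X)
v(g, y) = -5 - y
j = 18 (j = 6*3 = 18)
q = 11 (q = (-3 + 18) + (-5 - 1*(-1)) = 15 + (-5 + 1) = 15 - 4 = 11)
q⁴ = 11⁴ = 14641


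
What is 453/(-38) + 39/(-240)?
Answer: -18367/1520 ≈ -12.084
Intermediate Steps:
453/(-38) + 39/(-240) = 453*(-1/38) + 39*(-1/240) = -453/38 - 13/80 = -18367/1520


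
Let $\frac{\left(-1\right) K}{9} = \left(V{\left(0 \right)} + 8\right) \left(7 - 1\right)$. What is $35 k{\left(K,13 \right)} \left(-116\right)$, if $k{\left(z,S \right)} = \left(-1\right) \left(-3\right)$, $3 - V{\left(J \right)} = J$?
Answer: $-12180$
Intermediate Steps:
$V{\left(J \right)} = 3 - J$
$K = -594$ ($K = - 9 \left(\left(3 - 0\right) + 8\right) \left(7 - 1\right) = - 9 \left(\left(3 + 0\right) + 8\right) 6 = - 9 \left(3 + 8\right) 6 = - 9 \cdot 11 \cdot 6 = \left(-9\right) 66 = -594$)
$k{\left(z,S \right)} = 3$
$35 k{\left(K,13 \right)} \left(-116\right) = 35 \cdot 3 \left(-116\right) = 105 \left(-116\right) = -12180$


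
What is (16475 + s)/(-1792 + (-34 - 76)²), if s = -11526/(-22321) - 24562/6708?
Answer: 5579906693/3491876232 ≈ 1.5980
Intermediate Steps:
s = -1065457/338754 (s = -11526*(-1/22321) - 24562*1/6708 = 678/1313 - 12281/3354 = -1065457/338754 ≈ -3.1452)
(16475 + s)/(-1792 + (-34 - 76)²) = (16475 - 1065457/338754)/(-1792 + (-34 - 76)²) = 5579906693/(338754*(-1792 + (-110)²)) = 5579906693/(338754*(-1792 + 12100)) = (5579906693/338754)/10308 = (5579906693/338754)*(1/10308) = 5579906693/3491876232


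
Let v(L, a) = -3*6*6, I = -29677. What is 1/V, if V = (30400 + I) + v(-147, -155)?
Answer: 1/615 ≈ 0.0016260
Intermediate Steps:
v(L, a) = -108 (v(L, a) = -18*6 = -108)
V = 615 (V = (30400 - 29677) - 108 = 723 - 108 = 615)
1/V = 1/615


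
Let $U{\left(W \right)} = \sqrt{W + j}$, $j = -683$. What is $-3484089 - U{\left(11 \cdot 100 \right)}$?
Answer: $-3484089 - \sqrt{417} \approx -3.4841 \cdot 10^{6}$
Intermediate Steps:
$U{\left(W \right)} = \sqrt{-683 + W}$ ($U{\left(W \right)} = \sqrt{W - 683} = \sqrt{-683 + W}$)
$-3484089 - U{\left(11 \cdot 100 \right)} = -3484089 - \sqrt{-683 + 11 \cdot 100} = -3484089 - \sqrt{-683 + 1100} = -3484089 - \sqrt{417}$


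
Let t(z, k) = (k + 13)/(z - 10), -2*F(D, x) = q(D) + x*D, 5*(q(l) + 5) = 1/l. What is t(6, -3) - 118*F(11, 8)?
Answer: 538513/110 ≈ 4895.6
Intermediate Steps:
q(l) = -5 + 1/(5*l) (q(l) = -5 + (1/l)/5 = -5 + 1/(5*l))
F(D, x) = 5/2 - 1/(10*D) - D*x/2 (F(D, x) = -((-5 + 1/(5*D)) + x*D)/2 = -((-5 + 1/(5*D)) + D*x)/2 = -(-5 + 1/(5*D) + D*x)/2 = 5/2 - 1/(10*D) - D*x/2)
t(z, k) = (13 + k)/(-10 + z)
t(6, -3) - 118*F(11, 8) = (13 - 3)/(-10 + 6) - 118*(5/2 - ⅒/11 - ½*11*8) = 10/(-4) - 118*(5/2 - ⅒*1/11 - 44) = -¼*10 - 118*(5/2 - 1/110 - 44) = -5/2 - 118*(-2283/55) = -5/2 + 269394/55 = 538513/110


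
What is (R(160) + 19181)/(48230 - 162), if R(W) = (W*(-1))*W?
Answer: -6419/48068 ≈ -0.13354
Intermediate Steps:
R(W) = -W² (R(W) = (-W)*W = -W²)
(R(160) + 19181)/(48230 - 162) = (-1*160² + 19181)/(48230 - 162) = (-1*25600 + 19181)/48068 = (-25600 + 19181)*(1/48068) = -6419*1/48068 = -6419/48068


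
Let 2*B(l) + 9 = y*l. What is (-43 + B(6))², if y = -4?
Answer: 14161/4 ≈ 3540.3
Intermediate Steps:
B(l) = -9/2 - 2*l (B(l) = -9/2 + (-4*l)/2 = -9/2 - 2*l)
(-43 + B(6))² = (-43 + (-9/2 - 2*6))² = (-43 + (-9/2 - 12))² = (-43 - 33/2)² = (-119/2)² = 14161/4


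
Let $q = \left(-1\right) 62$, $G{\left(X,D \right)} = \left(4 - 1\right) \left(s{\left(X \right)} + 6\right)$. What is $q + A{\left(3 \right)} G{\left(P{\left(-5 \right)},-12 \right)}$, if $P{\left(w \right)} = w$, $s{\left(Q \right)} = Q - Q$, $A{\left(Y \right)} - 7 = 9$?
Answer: $226$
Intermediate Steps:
$A{\left(Y \right)} = 16$ ($A{\left(Y \right)} = 7 + 9 = 16$)
$s{\left(Q \right)} = 0$
$G{\left(X,D \right)} = 18$ ($G{\left(X,D \right)} = \left(4 - 1\right) \left(0 + 6\right) = \left(4 - 1\right) 6 = 3 \cdot 6 = 18$)
$q = -62$
$q + A{\left(3 \right)} G{\left(P{\left(-5 \right)},-12 \right)} = -62 + 16 \cdot 18 = -62 + 288 = 226$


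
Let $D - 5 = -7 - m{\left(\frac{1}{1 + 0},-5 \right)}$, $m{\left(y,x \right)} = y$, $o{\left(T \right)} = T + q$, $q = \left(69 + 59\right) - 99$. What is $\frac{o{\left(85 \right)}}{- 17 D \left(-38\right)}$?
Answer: $- \frac{1}{17} \approx -0.058824$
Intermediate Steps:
$q = 29$ ($q = 128 - 99 = 29$)
$o{\left(T \right)} = 29 + T$ ($o{\left(T \right)} = T + 29 = 29 + T$)
$D = -3$ ($D = 5 - \left(7 + \frac{1}{1 + 0}\right) = 5 - 8 = -3$)
$\frac{o{\left(85 \right)}}{- 17 D \left(-38\right)} = \frac{29 + 85}{\left(-17\right) \left(-3\right) \left(-38\right)} = \frac{114}{51 \left(-38\right)} = \frac{114}{-1938} = 114 \left(- \frac{1}{1938}\right) = - \frac{1}{17}$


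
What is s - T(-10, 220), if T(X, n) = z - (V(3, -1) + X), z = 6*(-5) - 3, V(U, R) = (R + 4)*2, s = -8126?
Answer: -8097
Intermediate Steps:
V(U, R) = 8 + 2*R (V(U, R) = (4 + R)*2 = 8 + 2*R)
z = -33 (z = -30 - 3 = -33)
T(X, n) = -39 - X (T(X, n) = -33 - ((8 + 2*(-1)) + X) = -33 - ((8 - 2) + X) = -33 - (6 + X) = -33 + (-6 - X) = -39 - X)
s - T(-10, 220) = -8126 - (-39 - 1*(-10)) = -8126 - (-39 + 10) = -8126 - 1*(-29) = -8126 + 29 = -8097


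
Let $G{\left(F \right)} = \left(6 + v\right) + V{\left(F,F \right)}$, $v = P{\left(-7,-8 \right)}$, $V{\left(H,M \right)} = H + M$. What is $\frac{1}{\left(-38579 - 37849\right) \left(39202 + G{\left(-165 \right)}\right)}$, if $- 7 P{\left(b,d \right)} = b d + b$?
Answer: $- \frac{1}{2970832788} \approx -3.3661 \cdot 10^{-10}$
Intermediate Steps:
$P{\left(b,d \right)} = - \frac{b}{7} - \frac{b d}{7}$ ($P{\left(b,d \right)} = - \frac{b d + b}{7} = - \frac{b + b d}{7} = - \frac{b}{7} - \frac{b d}{7}$)
$v = -7$ ($v = \left(- \frac{1}{7}\right) \left(-7\right) \left(1 - 8\right) = \left(- \frac{1}{7}\right) \left(-7\right) \left(-7\right) = -7$)
$G{\left(F \right)} = -1 + 2 F$ ($G{\left(F \right)} = \left(6 - 7\right) + \left(F + F\right) = -1 + 2 F$)
$\frac{1}{\left(-38579 - 37849\right) \left(39202 + G{\left(-165 \right)}\right)} = \frac{1}{\left(-38579 - 37849\right) \left(39202 + \left(-1 + 2 \left(-165\right)\right)\right)} = \frac{1}{\left(-76428\right) \left(39202 - 331\right)} = \frac{1}{\left(-76428\right) 38871} = \frac{1}{-2970832788} = - \frac{1}{2970832788}$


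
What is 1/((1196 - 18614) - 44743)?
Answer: -1/62161 ≈ -1.6087e-5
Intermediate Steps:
1/((1196 - 18614) - 44743) = 1/(-17418 - 44743) = 1/(-62161) = -1/62161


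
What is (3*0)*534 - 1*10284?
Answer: -10284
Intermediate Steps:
(3*0)*534 - 1*10284 = 0*534 - 10284 = 0 - 10284 = -10284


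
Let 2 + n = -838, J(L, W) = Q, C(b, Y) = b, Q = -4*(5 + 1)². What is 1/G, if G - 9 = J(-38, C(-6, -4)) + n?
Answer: -1/975 ≈ -0.0010256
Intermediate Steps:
Q = -144 (Q = -4*6² = -4*36 = -144)
J(L, W) = -144
n = -840 (n = -2 - 838 = -840)
G = -975 (G = 9 + (-144 - 840) = 9 - 984 = -975)
1/G = 1/(-975) = -1/975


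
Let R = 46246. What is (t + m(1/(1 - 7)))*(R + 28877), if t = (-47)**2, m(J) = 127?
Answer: 175487328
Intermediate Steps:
t = 2209
(t + m(1/(1 - 7)))*(R + 28877) = (2209 + 127)*(46246 + 28877) = 2336*75123 = 175487328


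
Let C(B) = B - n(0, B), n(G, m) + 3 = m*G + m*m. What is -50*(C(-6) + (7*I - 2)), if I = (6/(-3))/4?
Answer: 2225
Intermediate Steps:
I = -½ (I = (6*(-⅓))*(¼) = -2*¼ = -½ ≈ -0.50000)
n(G, m) = -3 + m² + G*m (n(G, m) = -3 + (m*G + m*m) = -3 + (G*m + m²) = -3 + (m² + G*m) = -3 + m² + G*m)
C(B) = 3 + B - B² (C(B) = B - (-3 + B² + 0*B) = B - (-3 + B² + 0) = B - (-3 + B²) = B + (3 - B²) = 3 + B - B²)
-50*(C(-6) + (7*I - 2)) = -50*((3 - 6 - 1*(-6)²) + (7*(-½) - 2)) = -50*((3 - 6 - 1*36) + (-7/2 - 2)) = -50*((3 - 6 - 36) - 11/2) = -50*(-39 - 11/2) = -50*(-89/2) = 2225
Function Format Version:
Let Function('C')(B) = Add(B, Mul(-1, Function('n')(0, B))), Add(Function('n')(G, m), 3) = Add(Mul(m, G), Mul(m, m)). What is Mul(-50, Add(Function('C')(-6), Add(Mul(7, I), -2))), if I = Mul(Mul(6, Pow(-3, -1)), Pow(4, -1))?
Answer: 2225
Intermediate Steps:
I = Rational(-1, 2) (I = Mul(Mul(6, Rational(-1, 3)), Rational(1, 4)) = Mul(-2, Rational(1, 4)) = Rational(-1, 2) ≈ -0.50000)
Function('n')(G, m) = Add(-3, Pow(m, 2), Mul(G, m)) (Function('n')(G, m) = Add(-3, Add(Mul(m, G), Mul(m, m))) = Add(-3, Add(Mul(G, m), Pow(m, 2))) = Add(-3, Add(Pow(m, 2), Mul(G, m))) = Add(-3, Pow(m, 2), Mul(G, m)))
Function('C')(B) = Add(3, B, Mul(-1, Pow(B, 2))) (Function('C')(B) = Add(B, Mul(-1, Add(-3, Pow(B, 2), Mul(0, B)))) = Add(B, Mul(-1, Add(-3, Pow(B, 2), 0))) = Add(B, Mul(-1, Add(-3, Pow(B, 2)))) = Add(B, Add(3, Mul(-1, Pow(B, 2)))) = Add(3, B, Mul(-1, Pow(B, 2))))
Mul(-50, Add(Function('C')(-6), Add(Mul(7, I), -2))) = Mul(-50, Add(Add(3, -6, Mul(-1, Pow(-6, 2))), Add(Mul(7, Rational(-1, 2)), -2))) = Mul(-50, Add(Add(3, -6, Mul(-1, 36)), Add(Rational(-7, 2), -2))) = Mul(-50, Add(Add(3, -6, -36), Rational(-11, 2))) = Mul(-50, Add(-39, Rational(-11, 2))) = Mul(-50, Rational(-89, 2)) = 2225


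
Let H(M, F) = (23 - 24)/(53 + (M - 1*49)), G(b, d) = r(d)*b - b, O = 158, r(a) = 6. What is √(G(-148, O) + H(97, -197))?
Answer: I*√7548841/101 ≈ 27.203*I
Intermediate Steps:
G(b, d) = 5*b (G(b, d) = 6*b - b = 5*b)
H(M, F) = -1/(4 + M) (H(M, F) = -1/(53 + (M - 49)) = -1/(53 + (-49 + M)) = -1/(4 + M))
√(G(-148, O) + H(97, -197)) = √(5*(-148) - 1/(4 + 97)) = √(-740 - 1/101) = √(-74741/101) = I*√7548841/101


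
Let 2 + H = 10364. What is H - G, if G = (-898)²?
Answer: -796042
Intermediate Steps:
G = 806404
H = 10362 (H = -2 + 10364 = 10362)
H - G = 10362 - 1*806404 = 10362 - 806404 = -796042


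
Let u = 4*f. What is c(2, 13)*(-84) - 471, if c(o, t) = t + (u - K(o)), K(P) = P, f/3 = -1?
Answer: -387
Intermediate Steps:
f = -3 (f = 3*(-1) = -3)
u = -12 (u = 4*(-3) = -12)
c(o, t) = -12 + t - o (c(o, t) = t + (-12 - o) = -12 + t - o)
c(2, 13)*(-84) - 471 = (-12 + 13 - 1*2)*(-84) - 471 = (-12 + 13 - 2)*(-84) - 471 = -1*(-84) - 471 = 84 - 471 = -387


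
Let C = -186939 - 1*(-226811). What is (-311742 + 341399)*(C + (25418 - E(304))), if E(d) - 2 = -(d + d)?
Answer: 1954277672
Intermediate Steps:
C = 39872 (C = -186939 + 226811 = 39872)
E(d) = 2 - 2*d (E(d) = 2 - (d + d) = 2 - 2*d)
(-311742 + 341399)*(C + (25418 - E(304))) = (-311742 + 341399)*(39872 + (25418 - (2 - 2*304))) = 29657*(39872 + (25418 - (2 - 608))) = 29657*(39872 + (25418 - 1*(-606))) = 29657*(39872 + (25418 + 606)) = 29657*(39872 + 26024) = 29657*65896 = 1954277672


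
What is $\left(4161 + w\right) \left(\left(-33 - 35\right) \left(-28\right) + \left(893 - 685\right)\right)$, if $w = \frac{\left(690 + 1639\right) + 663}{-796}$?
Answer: $\frac{1747238592}{199} \approx 8.7801 \cdot 10^{6}$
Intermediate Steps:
$w = - \frac{748}{199}$ ($w = \left(2329 + 663\right) \left(- \frac{1}{796}\right) = 2992 \left(- \frac{1}{796}\right) = - \frac{748}{199} \approx -3.7588$)
$\left(4161 + w\right) \left(\left(-33 - 35\right) \left(-28\right) + \left(893 - 685\right)\right) = \left(4161 - \frac{748}{199}\right) \left(\left(-33 - 35\right) \left(-28\right) + \left(893 - 685\right)\right) = \frac{827291 \left(\left(-68\right) \left(-28\right) + \left(893 - 685\right)\right)}{199} = \frac{827291 \left(1904 + 208\right)}{199} = \frac{827291}{199} \cdot 2112 = \frac{1747238592}{199}$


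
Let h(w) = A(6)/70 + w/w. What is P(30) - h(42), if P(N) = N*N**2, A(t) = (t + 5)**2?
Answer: 1889809/70 ≈ 26997.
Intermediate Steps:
A(t) = (5 + t)**2
P(N) = N**3
h(w) = 191/70 (h(w) = (5 + 6)**2/70 + w/w = 11**2*(1/70) + 1 = 121*(1/70) + 1 = 121/70 + 1 = 191/70)
P(30) - h(42) = 30**3 - 1*191/70 = 27000 - 191/70 = 1889809/70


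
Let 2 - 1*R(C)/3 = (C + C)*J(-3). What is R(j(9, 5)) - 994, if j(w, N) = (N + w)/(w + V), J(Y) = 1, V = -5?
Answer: -1009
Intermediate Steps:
j(w, N) = (N + w)/(-5 + w) (j(w, N) = (N + w)/(w - 5) = (N + w)/(-5 + w))
R(C) = 6 - 6*C (R(C) = 6 - 3*(C + C) = 6 - 3*2*C = 6 - 6*C)
R(j(9, 5)) - 994 = (6 - 6*(5 + 9)/(-5 + 9)) - 994 = (6 - 6*14/4) - 994 = (6 - 3*14/2) - 994 = (6 - 6*7/2) - 994 = (6 - 21) - 994 = -15 - 994 = -1009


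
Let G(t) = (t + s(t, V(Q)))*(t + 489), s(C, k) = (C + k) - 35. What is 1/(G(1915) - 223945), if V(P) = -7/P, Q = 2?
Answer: 1/8890821 ≈ 1.1248e-7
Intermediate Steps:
s(C, k) = -35 + C + k
G(t) = (489 + t)*(-77/2 + 2*t) (G(t) = (t + (-35 + t - 7/2))*(t + 489) = (t + (-35 + t - 7*½))*(489 + t) = (t + (-35 + t - 7/2))*(489 + t) = (t + (-77/2 + t))*(489 + t) = (-77/2 + 2*t)*(489 + t) = (489 + t)*(-77/2 + 2*t))
1/(G(1915) - 223945) = 1/((-37653/2 + 2*1915² + (1879/2)*1915) - 223945) = 1/((-37653/2 + 2*3667225 + 3598285/2) - 223945) = 1/((-37653/2 + 7334450 + 3598285/2) - 223945) = 1/(9114766 - 223945) = 1/8890821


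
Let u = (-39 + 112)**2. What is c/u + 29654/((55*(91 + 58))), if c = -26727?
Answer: -61001599/43671155 ≈ -1.3968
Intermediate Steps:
u = 5329 (u = 73**2 = 5329)
c/u + 29654/((55*(91 + 58))) = -26727/5329 + 29654/((55*(91 + 58))) = -26727*1/5329 + 29654/((55*149)) = -26727/5329 + 29654/8195 = -61001599/43671155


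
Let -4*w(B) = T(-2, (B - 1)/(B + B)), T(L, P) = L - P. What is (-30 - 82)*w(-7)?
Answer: -72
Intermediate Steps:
w(B) = 1/2 + (-1 + B)/(8*B) (w(B) = -(-2 - (B - 1)/(B + B))/4 = -(-2 - (-1 + B)/(2*B))/4 = 1/2 + (-1 + B)/(8*B))
(-30 - 82)*w(-7) = (-30 - 82)*((1/8)*(-1 + 5*(-7))/(-7)) = -14*(-1)*(-1 - 35)/7 = -14*(-1)*(-36)/7 = -112*9/14 = -72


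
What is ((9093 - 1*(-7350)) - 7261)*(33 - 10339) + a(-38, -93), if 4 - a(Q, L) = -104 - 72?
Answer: -94629512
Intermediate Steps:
a(Q, L) = 180 (a(Q, L) = 4 - (-104 - 72) = 4 - 1*(-176) = 4 + 176 = 180)
((9093 - 1*(-7350)) - 7261)*(33 - 10339) + a(-38, -93) = ((9093 - 1*(-7350)) - 7261)*(33 - 10339) + 180 = ((9093 + 7350) - 7261)*(-10306) + 180 = (16443 - 7261)*(-10306) + 180 = 9182*(-10306) + 180 = -94629692 + 180 = -94629512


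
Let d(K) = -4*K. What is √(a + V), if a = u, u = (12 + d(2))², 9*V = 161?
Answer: √305/3 ≈ 5.8214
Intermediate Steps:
V = 161/9 (V = (⅑)*161 = 161/9 ≈ 17.889)
u = 16 (u = (12 - 4*2)² = (12 - 8)² = 4² = 16)
a = 16
√(a + V) = √(16 + 161/9) = √(305/9) = √305/3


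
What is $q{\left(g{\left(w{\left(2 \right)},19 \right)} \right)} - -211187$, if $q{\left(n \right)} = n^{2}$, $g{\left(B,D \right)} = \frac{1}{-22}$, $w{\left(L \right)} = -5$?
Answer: $\frac{102214509}{484} \approx 2.1119 \cdot 10^{5}$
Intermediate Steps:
$g{\left(B,D \right)} = - \frac{1}{22}$
$q{\left(g{\left(w{\left(2 \right)},19 \right)} \right)} - -211187 = \left(- \frac{1}{22}\right)^{2} - -211187 = \frac{1}{484} + 211187 = \frac{102214509}{484}$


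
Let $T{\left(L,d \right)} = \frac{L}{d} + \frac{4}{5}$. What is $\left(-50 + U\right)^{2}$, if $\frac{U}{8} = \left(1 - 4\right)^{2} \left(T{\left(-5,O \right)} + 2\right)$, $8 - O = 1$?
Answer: $\frac{12292036}{1225} \approx 10034.0$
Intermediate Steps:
$O = 7$ ($O = 8 - 1 = 7$)
$T{\left(L,d \right)} = \frac{4}{5} + \frac{L}{d}$ ($T{\left(L,d \right)} = \frac{L}{d} + 4 \cdot \frac{1}{5} = \frac{L}{d} + \frac{4}{5} = \frac{4}{5} + \frac{L}{d}$)
$U = \frac{5256}{35}$ ($U = 8 \left(1 - 4\right)^{2} \left(\left(\frac{4}{5} - \frac{5}{7}\right) + 2\right) = 8 \left(-3\right)^{2} \left(\left(\frac{4}{5} - \frac{5}{7}\right) + 2\right) = 8 \cdot 9 \left(\left(\frac{4}{5} - \frac{5}{7}\right) + 2\right) = 8 \cdot 9 \left(\frac{3}{35} + 2\right) = 8 \cdot 9 \cdot \frac{73}{35} = 8 \cdot \frac{657}{35} = \frac{5256}{35} \approx 150.17$)
$\left(-50 + U\right)^{2} = \left(-50 + \frac{5256}{35}\right)^{2} = \left(\frac{3506}{35}\right)^{2} = \frac{12292036}{1225}$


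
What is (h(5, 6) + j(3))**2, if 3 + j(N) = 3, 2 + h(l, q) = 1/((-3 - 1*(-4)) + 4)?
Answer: 81/25 ≈ 3.2400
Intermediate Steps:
h(l, q) = -9/5 (h(l, q) = -2 + 1/((-3 - 1*(-4)) + 4) = -2 + 1/((-3 + 4) + 4) = -2 + 1/(1 + 4) = -2 + 1/5 = -9/5)
j(N) = 0 (j(N) = -3 + 3 = 0)
(h(5, 6) + j(3))**2 = (-9/5 + 0)**2 = (-9/5)**2 = 81/25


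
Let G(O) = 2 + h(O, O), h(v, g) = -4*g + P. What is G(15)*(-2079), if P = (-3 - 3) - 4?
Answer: 141372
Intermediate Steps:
P = -10 (P = -6 - 4 = -10)
h(v, g) = -10 - 4*g (h(v, g) = -4*g - 10 = -10 - 4*g)
G(O) = -8 - 4*O (G(O) = 2 + (-10 - 4*O) = -8 - 4*O)
G(15)*(-2079) = (-8 - 4*15)*(-2079) = (-8 - 60)*(-2079) = -68*(-2079) = 141372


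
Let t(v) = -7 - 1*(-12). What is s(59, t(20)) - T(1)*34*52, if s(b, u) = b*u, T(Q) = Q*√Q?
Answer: -1473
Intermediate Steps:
t(v) = 5 (t(v) = -7 + 12 = 5)
T(Q) = Q^(3/2)
s(59, t(20)) - T(1)*34*52 = 59*5 - 1^(3/2)*34*52 = 295 - 1*34*52 = 295 - 34*52 = 295 - 1*1768 = 295 - 1768 = -1473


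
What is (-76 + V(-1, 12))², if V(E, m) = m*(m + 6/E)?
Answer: 16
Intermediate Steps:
(-76 + V(-1, 12))² = (-76 + 12*(6 - 1*12)/(-1))² = (-76 + 12*(-1)*(6 - 12))² = (-76 + 12*(-1)*(-6))² = (-76 + 72)² = (-4)² = 16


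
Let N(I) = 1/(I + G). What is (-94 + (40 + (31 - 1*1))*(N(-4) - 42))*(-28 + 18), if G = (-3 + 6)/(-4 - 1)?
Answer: 701320/23 ≈ 30492.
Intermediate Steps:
G = -⅗ (G = 3/(-5) = 3*(-⅕) = -⅗ ≈ -0.60000)
N(I) = 1/(-⅗ + I) (N(I) = 1/(I - ⅗) = 1/(-⅗ + I))
(-94 + (40 + (31 - 1*1))*(N(-4) - 42))*(-28 + 18) = (-94 + (40 + (31 - 1*1))*(5/(-3 + 5*(-4)) - 42))*(-28 + 18) = (-94 + (40 + (31 - 1))*(5/(-3 - 20) - 42))*(-10) = (-94 + (40 + 30)*(5/(-23) - 42))*(-10) = (-94 + 70*(5*(-1/23) - 42))*(-10) = (-94 + 70*(-5/23 - 42))*(-10) = (-94 + 70*(-971/23))*(-10) = (-94 - 67970/23)*(-10) = -70132/23*(-10) = 701320/23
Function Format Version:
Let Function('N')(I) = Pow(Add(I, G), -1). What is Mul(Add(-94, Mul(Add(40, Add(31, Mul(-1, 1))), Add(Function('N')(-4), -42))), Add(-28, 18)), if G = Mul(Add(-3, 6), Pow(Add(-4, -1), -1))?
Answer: Rational(701320, 23) ≈ 30492.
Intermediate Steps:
G = Rational(-3, 5) (G = Mul(3, Pow(-5, -1)) = Mul(3, Rational(-1, 5)) = Rational(-3, 5) ≈ -0.60000)
Function('N')(I) = Pow(Add(Rational(-3, 5), I), -1) (Function('N')(I) = Pow(Add(I, Rational(-3, 5)), -1) = Pow(Add(Rational(-3, 5), I), -1))
Mul(Add(-94, Mul(Add(40, Add(31, Mul(-1, 1))), Add(Function('N')(-4), -42))), Add(-28, 18)) = Mul(Add(-94, Mul(Add(40, Add(31, Mul(-1, 1))), Add(Mul(5, Pow(Add(-3, Mul(5, -4)), -1)), -42))), Add(-28, 18)) = Mul(Add(-94, Mul(Add(40, Add(31, -1)), Add(Mul(5, Pow(Add(-3, -20), -1)), -42))), -10) = Mul(Add(-94, Mul(Add(40, 30), Add(Mul(5, Pow(-23, -1)), -42))), -10) = Mul(Add(-94, Mul(70, Add(Mul(5, Rational(-1, 23)), -42))), -10) = Mul(Add(-94, Mul(70, Add(Rational(-5, 23), -42))), -10) = Mul(Add(-94, Mul(70, Rational(-971, 23))), -10) = Mul(Add(-94, Rational(-67970, 23)), -10) = Mul(Rational(-70132, 23), -10) = Rational(701320, 23)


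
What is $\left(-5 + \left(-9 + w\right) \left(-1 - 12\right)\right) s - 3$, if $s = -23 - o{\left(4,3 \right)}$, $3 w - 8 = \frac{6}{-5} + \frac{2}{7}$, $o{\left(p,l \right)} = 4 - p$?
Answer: $- \frac{196643}{105} \approx -1872.8$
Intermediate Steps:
$w = \frac{248}{105}$ ($w = \frac{8}{3} + \frac{\frac{6}{-5} + \frac{2}{7}}{3} = \frac{8}{3} + \frac{6 \left(- \frac{1}{5}\right) + 2 \cdot \frac{1}{7}}{3} = \frac{8}{3} + \frac{- \frac{6}{5} + \frac{2}{7}}{3} = \frac{8}{3} + \frac{1}{3} \left(- \frac{32}{35}\right) = \frac{8}{3} - \frac{32}{105} = \frac{248}{105} \approx 2.3619$)
$s = -23$ ($s = -23 - \left(4 - 4\right) = -23 - 0 = -23 + 0 = -23$)
$\left(-5 + \left(-9 + w\right) \left(-1 - 12\right)\right) s - 3 = \left(-5 + \left(-9 + \frac{248}{105}\right) \left(-1 - 12\right)\right) \left(-23\right) - 3 = \left(-5 - - \frac{9061}{105}\right) \left(-23\right) - 3 = \left(-5 + \frac{9061}{105}\right) \left(-23\right) - 3 = \frac{8536}{105} \left(-23\right) - 3 = - \frac{196328}{105} - 3 = - \frac{196643}{105}$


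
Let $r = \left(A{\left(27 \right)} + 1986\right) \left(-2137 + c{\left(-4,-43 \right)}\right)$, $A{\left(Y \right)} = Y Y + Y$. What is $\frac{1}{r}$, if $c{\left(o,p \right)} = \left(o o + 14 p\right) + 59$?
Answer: $- \frac{1}{7304688} \approx -1.369 \cdot 10^{-7}$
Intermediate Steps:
$c{\left(o,p \right)} = 59 + o^{2} + 14 p$ ($c{\left(o,p \right)} = \left(o^{2} + 14 p\right) + 59 = 59 + o^{2} + 14 p$)
$A{\left(Y \right)} = Y + Y^{2}$ ($A{\left(Y \right)} = Y^{2} + Y = Y + Y^{2}$)
$r = -7304688$ ($r = \left(27 \left(1 + 27\right) + 1986\right) \left(-2137 + \left(59 + \left(-4\right)^{2} + 14 \left(-43\right)\right)\right) = \left(27 \cdot 28 + 1986\right) \left(-2137 + \left(59 + 16 - 602\right)\right) = \left(756 + 1986\right) \left(-2137 - 527\right) = 2742 \left(-2664\right) = -7304688$)
$\frac{1}{r} = \frac{1}{-7304688} = - \frac{1}{7304688}$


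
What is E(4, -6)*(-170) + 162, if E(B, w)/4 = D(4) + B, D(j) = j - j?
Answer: -2558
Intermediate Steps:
D(j) = 0
E(B, w) = 4*B (E(B, w) = 4*(0 + B) = 4*B)
E(4, -6)*(-170) + 162 = (4*4)*(-170) + 162 = 16*(-170) + 162 = -2720 + 162 = -2558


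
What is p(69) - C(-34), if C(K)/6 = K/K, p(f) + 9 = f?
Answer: 54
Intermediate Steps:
p(f) = -9 + f
C(K) = 6 (C(K) = 6*(K/K) = 6*1 = 6)
p(69) - C(-34) = (-9 + 69) - 1*6 = 60 - 6 = 54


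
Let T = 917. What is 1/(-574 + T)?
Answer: 1/343 ≈ 0.0029155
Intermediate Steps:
1/(-574 + T) = 1/(-574 + 917) = 1/343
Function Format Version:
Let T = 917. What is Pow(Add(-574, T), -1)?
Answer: Rational(1, 343) ≈ 0.0029155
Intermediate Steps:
Pow(Add(-574, T), -1) = Pow(Add(-574, 917), -1) = Pow(343, -1) = Rational(1, 343)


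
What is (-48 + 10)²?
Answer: 1444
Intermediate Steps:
(-48 + 10)² = (-38)² = 1444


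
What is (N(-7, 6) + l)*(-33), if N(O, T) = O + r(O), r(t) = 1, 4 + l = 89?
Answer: -2607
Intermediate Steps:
l = 85 (l = -4 + 89 = 85)
N(O, T) = 1 + O (N(O, T) = O + 1 = 1 + O)
(N(-7, 6) + l)*(-33) = ((1 - 7) + 85)*(-33) = (-6 + 85)*(-33) = 79*(-33) = -2607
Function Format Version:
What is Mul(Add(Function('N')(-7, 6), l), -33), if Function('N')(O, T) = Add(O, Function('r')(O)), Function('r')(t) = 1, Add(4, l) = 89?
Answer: -2607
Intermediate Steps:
l = 85 (l = Add(-4, 89) = 85)
Function('N')(O, T) = Add(1, O) (Function('N')(O, T) = Add(O, 1) = Add(1, O))
Mul(Add(Function('N')(-7, 6), l), -33) = Mul(Add(Add(1, -7), 85), -33) = Mul(Add(-6, 85), -33) = Mul(79, -33) = -2607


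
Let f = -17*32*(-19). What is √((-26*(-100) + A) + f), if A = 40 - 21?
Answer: √12955 ≈ 113.82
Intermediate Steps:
f = 10336 (f = -544*(-19) = 10336)
A = 19
√((-26*(-100) + A) + f) = √((-26*(-100) + 19) + 10336) = √((2600 + 19) + 10336) = √(2619 + 10336) = √12955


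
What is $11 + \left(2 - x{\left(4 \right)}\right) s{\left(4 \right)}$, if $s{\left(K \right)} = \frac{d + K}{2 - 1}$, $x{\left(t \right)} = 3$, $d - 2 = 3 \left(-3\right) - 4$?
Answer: $18$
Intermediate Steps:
$d = -11$ ($d = 2 + \left(3 \left(-3\right) - 4\right) = 2 - 13 = -11$)
$s{\left(K \right)} = -11 + K$ ($s{\left(K \right)} = \frac{-11 + K}{2 - 1} = \frac{-11 + K}{1} = \left(-11 + K\right) 1 = -11 + K$)
$11 + \left(2 - x{\left(4 \right)}\right) s{\left(4 \right)} = 11 + \left(2 - 3\right) \left(-11 + 4\right) = 11 + \left(2 - 3\right) \left(-7\right) = 11 - -7 = 11 + 7 = 18$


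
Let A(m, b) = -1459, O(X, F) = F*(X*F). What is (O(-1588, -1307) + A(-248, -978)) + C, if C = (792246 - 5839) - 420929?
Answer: -2712335393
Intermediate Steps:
O(X, F) = X*F² (O(X, F) = F*(F*X) = X*F²)
C = 365478 (C = 786407 - 420929 = 365478)
(O(-1588, -1307) + A(-248, -978)) + C = (-1588*(-1307)² - 1459) + 365478 = (-1588*1708249 - 1459) + 365478 = (-2712699412 - 1459) + 365478 = -2712700871 + 365478 = -2712335393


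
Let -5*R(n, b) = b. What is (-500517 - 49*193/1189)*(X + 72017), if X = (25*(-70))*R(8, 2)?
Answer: -43275644269890/1189 ≈ -3.6397e+10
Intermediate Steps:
R(n, b) = -b/5
X = 700 (X = (25*(-70))*(-⅕*2) = -1750*(-⅖) = 700)
(-500517 - 49*193/1189)*(X + 72017) = (-500517 - 49*193/1189)*(700 + 72017) = (-500517 - 49*193*(1/1189))*72717 = (-500517 - 49*193/1189)*72717 = (-500517 - 1*9457/1189)*72717 = (-500517 - 9457/1189)*72717 = -595124170/1189*72717 = -43275644269890/1189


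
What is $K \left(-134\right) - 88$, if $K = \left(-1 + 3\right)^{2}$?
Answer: $-624$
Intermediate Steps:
$K = 4$ ($K = 2^{2} = 4$)
$K \left(-134\right) - 88 = 4 \left(-134\right) - 88 = -536 - 88 = -624$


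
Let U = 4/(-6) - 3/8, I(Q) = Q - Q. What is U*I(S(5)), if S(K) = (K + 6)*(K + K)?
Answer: 0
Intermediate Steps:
S(K) = 2*K*(6 + K) (S(K) = (6 + K)*(2*K) = 2*K*(6 + K))
I(Q) = 0
U = -25/24 (U = 4*(-⅙) - 3*⅛ = -⅔ - 3/8 = -25/24 ≈ -1.0417)
U*I(S(5)) = -25/24*0 = 0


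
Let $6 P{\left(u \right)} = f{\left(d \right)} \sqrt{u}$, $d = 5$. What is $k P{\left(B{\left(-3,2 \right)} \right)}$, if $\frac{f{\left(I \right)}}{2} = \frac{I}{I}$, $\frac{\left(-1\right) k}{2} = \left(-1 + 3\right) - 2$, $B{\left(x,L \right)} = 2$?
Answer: $0$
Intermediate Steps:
$k = 0$ ($k = - 2 \left(\left(-1 + 3\right) - 2\right) = - 2 \left(2 - 2\right) = \left(-2\right) 0 = 0$)
$f{\left(I \right)} = 2$ ($f{\left(I \right)} = 2 \frac{I}{I} = 2 \cdot 1 = 2$)
$P{\left(u \right)} = \frac{\sqrt{u}}{3}$ ($P{\left(u \right)} = \frac{2 \sqrt{u}}{6} = \frac{\sqrt{u}}{3}$)
$k P{\left(B{\left(-3,2 \right)} \right)} = 0 \frac{\sqrt{2}}{3} = 0$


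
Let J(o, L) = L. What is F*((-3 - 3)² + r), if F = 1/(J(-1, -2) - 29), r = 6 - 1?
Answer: -41/31 ≈ -1.3226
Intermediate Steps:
r = 5
F = -1/31 (F = 1/(-2 - 29) = 1/(-31) = -1/31 ≈ -0.032258)
F*((-3 - 3)² + r) = -((-3 - 3)² + 5)/31 = -((-6)² + 5)/31 = -(36 + 5)/31 = -1/31*41 = -41/31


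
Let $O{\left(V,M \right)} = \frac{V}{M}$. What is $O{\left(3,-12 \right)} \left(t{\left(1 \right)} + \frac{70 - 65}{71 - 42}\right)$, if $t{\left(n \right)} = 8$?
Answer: $- \frac{237}{116} \approx -2.0431$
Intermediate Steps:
$O{\left(3,-12 \right)} \left(t{\left(1 \right)} + \frac{70 - 65}{71 - 42}\right) = \frac{3}{-12} \left(8 + \frac{70 - 65}{71 - 42}\right) = 3 \left(- \frac{1}{12}\right) \left(8 + \frac{5}{29}\right) = - \frac{8 + 5 \cdot \frac{1}{29}}{4} = - \frac{8 + \frac{5}{29}}{4} = \left(- \frac{1}{4}\right) \frac{237}{29} = - \frac{237}{116}$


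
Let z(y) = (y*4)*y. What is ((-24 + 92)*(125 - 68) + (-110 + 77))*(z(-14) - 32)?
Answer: 2889936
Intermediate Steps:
z(y) = 4*y**2 (z(y) = (4*y)*y = 4*y**2)
((-24 + 92)*(125 - 68) + (-110 + 77))*(z(-14) - 32) = ((-24 + 92)*(125 - 68) + (-110 + 77))*(4*(-14)**2 - 32) = (68*57 - 33)*(4*196 - 32) = (3876 - 33)*(784 - 32) = 3843*752 = 2889936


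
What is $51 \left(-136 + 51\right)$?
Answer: $-4335$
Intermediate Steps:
$51 \left(-136 + 51\right) = 51 \left(-85\right) = -4335$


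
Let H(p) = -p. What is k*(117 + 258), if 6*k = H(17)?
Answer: -2125/2 ≈ -1062.5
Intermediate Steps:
k = -17/6 (k = (-1*17)/6 = (⅙)*(-17) = -17/6 ≈ -2.8333)
k*(117 + 258) = -17*(117 + 258)/6 = -17/6*375 = -2125/2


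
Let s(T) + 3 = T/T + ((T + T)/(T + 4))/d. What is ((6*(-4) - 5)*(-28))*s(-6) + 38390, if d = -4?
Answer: 35548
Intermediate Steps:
s(T) = -2 - T/(2*(4 + T)) (s(T) = -3 + (T/T + ((T + T)/(T + 4))/(-4)) = -3 + (1 + ((2*T)/(4 + T))*(-1/4)) = -3 + (1 + (2*T/(4 + T))*(-1/4)) = -3 + (1 - T/(2*(4 + T))) = -2 - T/(2*(4 + T)))
((6*(-4) - 5)*(-28))*s(-6) + 38390 = ((6*(-4) - 5)*(-28))*((-16 - 5*(-6))/(2*(4 - 6))) + 38390 = ((-24 - 5)*(-28))*((1/2)*(-16 + 30)/(-2)) + 38390 = (-29*(-28))*((1/2)*(-1/2)*14) + 38390 = 812*(-7/2) + 38390 = -2842 + 38390 = 35548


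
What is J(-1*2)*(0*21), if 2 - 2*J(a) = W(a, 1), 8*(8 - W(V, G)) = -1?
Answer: 0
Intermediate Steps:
W(V, G) = 65/8 (W(V, G) = 8 - ⅛*(-1) = 8 + ⅛ = 65/8)
J(a) = -49/16 (J(a) = 1 - ½*65/8 = 1 - 65/16 = -49/16)
J(-1*2)*(0*21) = -0*21 = -49/16*0 = 0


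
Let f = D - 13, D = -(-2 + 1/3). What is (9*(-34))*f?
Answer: 3468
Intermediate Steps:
D = 5/3 (D = -(-2 + ⅓) = -1*(-5/3) = 5/3 ≈ 1.6667)
f = -34/3 (f = 5/3 - 13 = -34/3 ≈ -11.333)
(9*(-34))*f = (9*(-34))*(-34/3) = -306*(-34/3) = 3468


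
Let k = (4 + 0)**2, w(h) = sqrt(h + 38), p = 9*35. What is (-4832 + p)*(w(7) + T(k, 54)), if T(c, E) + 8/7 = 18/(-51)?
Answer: 804026/119 - 13551*sqrt(5) ≈ -23544.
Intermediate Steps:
p = 315
w(h) = sqrt(38 + h)
k = 16 (k = 4**2 = 16)
T(c, E) = -178/119 (T(c, E) = -8/7 + 18/(-51) = -8/7 + 18*(-1/51) = -8/7 - 6/17 = -178/119)
(-4832 + p)*(w(7) + T(k, 54)) = (-4832 + 315)*(sqrt(38 + 7) - 178/119) = -4517*(sqrt(45) - 178/119) = -4517*(3*sqrt(5) - 178/119) = -4517*(-178/119 + 3*sqrt(5)) = 804026/119 - 13551*sqrt(5)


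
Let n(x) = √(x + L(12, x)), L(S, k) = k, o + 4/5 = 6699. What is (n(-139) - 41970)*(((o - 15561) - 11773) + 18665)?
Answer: 82714476 - 9854*I*√278/5 ≈ 8.2714e+7 - 32860.0*I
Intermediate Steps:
o = 33491/5 (o = -⅘ + 6699 = 33491/5 ≈ 6698.2)
n(x) = √2*√x (n(x) = √(x + x) = √(2*x) = √2*√x)
(n(-139) - 41970)*(((o - 15561) - 11773) + 18665) = (√2*√(-139) - 41970)*(((33491/5 - 15561) - 11773) + 18665) = (√2*(I*√139) - 41970)*((-44314/5 - 11773) + 18665) = (I*√278 - 41970)*(-103179/5 + 18665) = (-41970 + I*√278)*(-9854/5) = 82714476 - 9854*I*√278/5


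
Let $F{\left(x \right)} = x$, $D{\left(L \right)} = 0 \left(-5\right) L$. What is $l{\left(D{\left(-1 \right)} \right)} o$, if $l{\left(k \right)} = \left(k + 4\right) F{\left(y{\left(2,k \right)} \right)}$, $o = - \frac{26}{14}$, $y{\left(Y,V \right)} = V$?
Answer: $0$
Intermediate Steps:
$D{\left(L \right)} = 0$ ($D{\left(L \right)} = 0 L = 0$)
$o = - \frac{13}{7}$ ($o = \left(-26\right) \frac{1}{14} = - \frac{13}{7} \approx -1.8571$)
$l{\left(k \right)} = k \left(4 + k\right)$ ($l{\left(k \right)} = \left(k + 4\right) k = \left(4 + k\right) k = k \left(4 + k\right)$)
$l{\left(D{\left(-1 \right)} \right)} o = 0 \left(4 + 0\right) \left(- \frac{13}{7}\right) = 0 \cdot 4 \left(- \frac{13}{7}\right) = 0 \left(- \frac{13}{7}\right) = 0$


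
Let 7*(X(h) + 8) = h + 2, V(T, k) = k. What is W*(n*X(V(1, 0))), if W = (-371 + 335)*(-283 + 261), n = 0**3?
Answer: 0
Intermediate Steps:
n = 0
X(h) = -54/7 + h/7 (X(h) = -8 + (h + 2)/7 = -8 + (2 + h)/7 = -8 + (2/7 + h/7) = -54/7 + h/7)
W = 792 (W = -36*(-22) = 792)
W*(n*X(V(1, 0))) = 792*(0*(-54/7 + (1/7)*0)) = 792*(0*(-54/7 + 0)) = 792*(0*(-54/7)) = 792*0 = 0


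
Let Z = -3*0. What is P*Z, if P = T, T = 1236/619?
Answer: 0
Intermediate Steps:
T = 1236/619 (T = 1236*(1/619) = 1236/619 ≈ 1.9968)
Z = 0
P = 1236/619 ≈ 1.9968
P*Z = (1236/619)*0 = 0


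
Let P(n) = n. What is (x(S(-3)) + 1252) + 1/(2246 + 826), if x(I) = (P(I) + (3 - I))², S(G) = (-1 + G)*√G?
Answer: 3873793/3072 ≈ 1261.0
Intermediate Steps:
S(G) = √G*(-1 + G)
x(I) = 9 (x(I) = (I + (3 - I))² = 3² = 9)
(x(S(-3)) + 1252) + 1/(2246 + 826) = (9 + 1252) + 1/(2246 + 826) = 1261 + 1/3072 = 3873793/3072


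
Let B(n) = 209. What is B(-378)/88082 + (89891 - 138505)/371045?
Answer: -4204469943/32682385690 ≈ -0.12865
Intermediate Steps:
B(-378)/88082 + (89891 - 138505)/371045 = 209/88082 + (89891 - 138505)/371045 = 209*(1/88082) - 48614*1/371045 = 209/88082 - 48614/371045 = -4204469943/32682385690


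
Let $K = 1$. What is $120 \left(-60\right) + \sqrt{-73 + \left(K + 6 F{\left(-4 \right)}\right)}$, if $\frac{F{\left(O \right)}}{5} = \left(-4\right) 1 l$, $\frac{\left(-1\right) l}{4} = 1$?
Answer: $-7200 + 2 \sqrt{102} \approx -7179.8$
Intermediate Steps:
$l = -4$ ($l = \left(-4\right) 1 = -4$)
$F{\left(O \right)} = 80$ ($F{\left(O \right)} = 5 \left(-4\right) 1 \left(-4\right) = 5 \left(\left(-4\right) \left(-4\right)\right) = 5 \cdot 16 = 80$)
$120 \left(-60\right) + \sqrt{-73 + \left(K + 6 F{\left(-4 \right)}\right)} = 120 \left(-60\right) + \sqrt{-73 + \left(1 + 6 \cdot 80\right)} = -7200 + \sqrt{-73 + \left(1 + 480\right)} = -7200 + \sqrt{-73 + 481} = -7200 + \sqrt{408} = -7200 + 2 \sqrt{102}$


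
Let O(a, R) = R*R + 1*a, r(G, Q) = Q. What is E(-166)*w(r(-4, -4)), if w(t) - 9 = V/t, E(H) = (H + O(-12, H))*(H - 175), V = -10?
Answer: -107362827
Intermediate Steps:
O(a, R) = a + R**2 (O(a, R) = R**2 + a = a + R**2)
E(H) = (-175 + H)*(-12 + H + H**2) (E(H) = (H + (-12 + H**2))*(H - 175) = (-12 + H + H**2)*(-175 + H) = (-175 + H)*(-12 + H + H**2))
w(t) = 9 - 10/t
E(-166)*w(r(-4, -4)) = (2100 + (-166)**3 - 187*(-166) - 174*(-166)**2)*(9 - 10/(-4)) = (2100 - 4574296 + 31042 - 174*27556)*(9 - 10*(-1/4)) = (2100 - 4574296 + 31042 - 4794744)*(9 + 5/2) = -9335898*23/2 = -107362827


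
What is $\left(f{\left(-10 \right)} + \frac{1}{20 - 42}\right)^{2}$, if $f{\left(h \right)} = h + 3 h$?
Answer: $\frac{776161}{484} \approx 1603.6$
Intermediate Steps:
$f{\left(h \right)} = 4 h$
$\left(f{\left(-10 \right)} + \frac{1}{20 - 42}\right)^{2} = \left(4 \left(-10\right) + \frac{1}{20 - 42}\right)^{2} = \left(-40 + \frac{1}{-22}\right)^{2} = \left(-40 - \frac{1}{22}\right)^{2} = \left(- \frac{881}{22}\right)^{2} = \frac{776161}{484}$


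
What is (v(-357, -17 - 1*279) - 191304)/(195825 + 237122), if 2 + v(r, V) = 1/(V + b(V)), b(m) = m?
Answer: -113253153/256304624 ≈ -0.44187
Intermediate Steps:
v(r, V) = -2 + 1/(2*V) (v(r, V) = -2 + 1/(V + V) = -2 + 1/(2*V))
(v(-357, -17 - 1*279) - 191304)/(195825 + 237122) = ((-2 + 1/(2*(-17 - 1*279))) - 191304)/(195825 + 237122) = ((-2 + 1/(2*(-17 - 279))) - 191304)/432947 = ((-2 + (½)/(-296)) - 191304)*(1/432947) = ((-2 + (½)*(-1/296)) - 191304)*(1/432947) = ((-2 - 1/592) - 191304)*(1/432947) = (-1185/592 - 191304)*(1/432947) = -113253153/592*1/432947 = -113253153/256304624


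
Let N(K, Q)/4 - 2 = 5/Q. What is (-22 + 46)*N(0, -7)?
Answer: 864/7 ≈ 123.43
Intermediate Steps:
N(K, Q) = 8 + 20/Q (N(K, Q) = 8 + 4*(5/Q) = 8 + 20/Q)
(-22 + 46)*N(0, -7) = (-22 + 46)*(8 + 20/(-7)) = 24*(8 + 20*(-⅐)) = 24*(8 - 20/7) = 24*(36/7) = 864/7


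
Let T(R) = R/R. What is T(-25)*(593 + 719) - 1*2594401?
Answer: -2593089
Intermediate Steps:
T(R) = 1
T(-25)*(593 + 719) - 1*2594401 = 1*(593 + 719) - 1*2594401 = 1*1312 - 2594401 = 1312 - 2594401 = -2593089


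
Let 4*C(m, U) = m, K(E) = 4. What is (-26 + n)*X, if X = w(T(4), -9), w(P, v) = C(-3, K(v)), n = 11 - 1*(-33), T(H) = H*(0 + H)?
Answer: -27/2 ≈ -13.500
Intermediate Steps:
C(m, U) = m/4
T(H) = H² (T(H) = H*H = H²)
n = 44 (n = 11 + 33 = 44)
w(P, v) = -¾ (w(P, v) = (¼)*(-3) = -¾)
X = -¾ ≈ -0.75000
(-26 + n)*X = (-26 + 44)*(-¾) = 18*(-¾) = -27/2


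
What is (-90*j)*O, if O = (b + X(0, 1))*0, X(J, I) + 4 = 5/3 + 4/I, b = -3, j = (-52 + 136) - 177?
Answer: 0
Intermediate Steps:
j = -93 (j = 84 - 177 = -93)
X(J, I) = -7/3 + 4/I (X(J, I) = -4 + (5/3 + 4/I) = -7/3 + 4/I)
O = 0 (O = (-3 + (-7/3 + 4/1))*0 = (-3 + (-7/3 + 4*1))*0 = (-3 + (-7/3 + 4))*0 = (-3 + 5/3)*0 = -4/3*0 = 0)
(-90*j)*O = -90*(-93)*0 = 8370*0 = 0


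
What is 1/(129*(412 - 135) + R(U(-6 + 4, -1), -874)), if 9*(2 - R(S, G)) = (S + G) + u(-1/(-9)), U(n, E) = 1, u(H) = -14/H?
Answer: 1/35846 ≈ 2.7897e-5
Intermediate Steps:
R(S, G) = 16 - G/9 - S/9 (R(S, G) = 2 - ((S + G) - 14/((-1/(-9))))/9 = 2 - ((G + S) - 14/((-1*(-⅑))))/9 = 2 - ((G + S) - 14/⅑)/9 = 2 - ((G + S) - 14*9)/9 = 2 - ((G + S) - 126)/9 = 2 - (-126 + G + S)/9 = 2 + (14 - G/9 - S/9) = 16 - G/9 - S/9)
1/(129*(412 - 135) + R(U(-6 + 4, -1), -874)) = 1/(129*(412 - 135) + (16 - ⅑*(-874) - ⅑*1)) = 1/(129*277 + (16 + 874/9 - ⅑)) = 1/(35733 + 113) = 1/35846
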